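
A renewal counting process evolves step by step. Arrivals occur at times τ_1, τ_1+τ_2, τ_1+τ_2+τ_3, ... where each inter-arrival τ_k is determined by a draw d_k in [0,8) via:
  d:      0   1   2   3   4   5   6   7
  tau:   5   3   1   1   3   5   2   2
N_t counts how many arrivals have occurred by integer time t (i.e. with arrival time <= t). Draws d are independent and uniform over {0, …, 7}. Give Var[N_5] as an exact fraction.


Inter-arrival values over d=0..7: [5, 3, 1, 1, 3, 5, 2, 2]
Each d has probability 1/8, so the pmf of τ is: f(1) = 1/4, f(2) = 1/4, f(3) = 1/4, f(5) = 1/4
Let p_n(j) = P(N_n = j), with p_0 = [1]. Condition on τ_1: p_n(0) = P(τ > n), and for j >= 1, p_n(j) = Σ_{k<=n} f(k)·p_{n−k}(j−1)
p_1 = [3/4, 1/4]  (j = 0..1)
p_2 = [1/2, 7/16, 1/16]  (j = 0..2)
p_3 = [1/4, 9/16, 11/64, 1/64]  (j = 0..3)
p_4 = [1/4, 3/8, 5/16, 15/256, 1/256]  (j = 0..4)
p_5 = [0, 1/2, 11/32, 35/256, 19/1024, 1/1024]  (j = 0..5)
E[N_5] = Σ j·p_5(j) = 1717/1024;  E[N_5²] = Σ j²·p_5(j) = 3509/1024
Var[N_5] = 3509/1024 − (1717/1024)² = 645127/1048576

645127/1048576


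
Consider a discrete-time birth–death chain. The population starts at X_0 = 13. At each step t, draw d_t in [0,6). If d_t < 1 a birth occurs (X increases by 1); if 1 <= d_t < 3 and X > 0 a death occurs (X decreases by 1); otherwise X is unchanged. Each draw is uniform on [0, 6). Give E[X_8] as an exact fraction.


X can drop by at most 1 per step and X_0 = 13 > T = 8, so X_t >= 13 − t >= 5 > 0 for every t <= 8: the floor at 0 (the 'and X > 0' condition) never binds. Hence X_8 = X_0 + Σ_{t<8} Y_t with i.i.d. increments Y_t = y(d_t) ∈ {+1, −1, 0}.
Outcome values over d=0..5: [1, -1, -1, 0, 0, 0]
Σy = -1, Σy² = 3, M = 6
μ = -1/6 = -1/6,  σ² = 3/6 − (-1/6)² = 17/36
E[X_8] = 13 + 8·(-1/6) = 35/3

35/3


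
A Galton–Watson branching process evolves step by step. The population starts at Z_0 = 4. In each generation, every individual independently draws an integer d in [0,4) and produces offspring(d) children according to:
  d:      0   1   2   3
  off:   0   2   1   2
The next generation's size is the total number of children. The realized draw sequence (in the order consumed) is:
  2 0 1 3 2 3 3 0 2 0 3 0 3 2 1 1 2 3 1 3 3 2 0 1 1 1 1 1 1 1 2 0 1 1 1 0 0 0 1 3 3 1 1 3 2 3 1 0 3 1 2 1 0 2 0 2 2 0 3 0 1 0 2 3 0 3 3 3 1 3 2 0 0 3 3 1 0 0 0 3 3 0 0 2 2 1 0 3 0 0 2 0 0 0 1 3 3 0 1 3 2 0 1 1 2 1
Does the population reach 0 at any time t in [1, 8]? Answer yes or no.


gen 0: Z_0=4, draws=[2, 0, 1, 3], offspring=[1, 0, 2, 2], Z_1=5
gen 1: Z_1=5, draws=[2, 3, 3, 0, 2], offspring=[1, 2, 2, 0, 1], Z_2=6
gen 2: Z_2=6, draws=[0, 3, 0, 3, 2, 1], offspring=[0, 2, 0, 2, 1, 2], Z_3=7
gen 3: Z_3=7, draws=[1, 2, 3, 1, 3, 3, 2], offspring=[2, 1, 2, 2, 2, 2, 1], Z_4=12
gen 4: Z_4=12, draws=[0, 1, 1, 1, 1, 1, 1, 1, 2, 0, 1, 1], offspring=[0, 2, 2, 2, 2, 2, 2, 2, 1, 0, 2, 2], Z_5=19
gen 5: Z_5=19, draws=[1, 0, 0, 0, 1, 3, 3, 1, 1, 3, 2, 3, 1, 0, 3, 1, 2, 1, 0], offspring=[2, 0, 0, 0, 2, 2, 2, 2, 2, 2, 1, 2, 2, 0, 2, 2, 1, 2, 0], Z_6=26
gen 6: Z_6=26, draws=[2, 0, 2, 2, 0, 3, 0, 1, 0, 2, 3, 0, 3, 3, 3, 1, 3, 2, 0, 0, 3, 3, 1, 0, 0, 0], offspring=[1, 0, 1, 1, 0, 2, 0, 2, 0, 1, 2, 0, 2, 2, 2, 2, 2, 1, 0, 0, 2, 2, 2, 0, 0, 0], Z_7=27
gen 7: Z_7=27, draws=[3, 3, 0, 0, 2, 2, 1, 0, 3, 0, 0, 2, 0, 0, 0, 1, 3, 3, 0, 1, 3, 2, 0, 1, 1, 2, 1], offspring=[2, 2, 0, 0, 1, 1, 2, 0, 2, 0, 0, 1, 0, 0, 0, 2, 2, 2, 0, 2, 2, 1, 0, 2, 2, 1, 2], Z_8=29

no


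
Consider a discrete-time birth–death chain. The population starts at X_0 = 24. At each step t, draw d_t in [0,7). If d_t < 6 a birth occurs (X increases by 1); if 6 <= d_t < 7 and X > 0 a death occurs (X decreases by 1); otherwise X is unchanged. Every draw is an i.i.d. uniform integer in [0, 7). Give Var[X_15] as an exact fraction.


X can drop by at most 1 per step and X_0 = 24 > T = 15, so X_t >= 24 − t >= 9 > 0 for every t <= 15: the floor at 0 (the 'and X > 0' condition) never binds. Hence X_15 = X_0 + Σ_{t<15} Y_t with i.i.d. increments Y_t = y(d_t) ∈ {+1, −1, 0}.
Outcome values over d=0..6: [1, 1, 1, 1, 1, 1, -1]
Σy = 5, Σy² = 7, M = 7
μ = 5/7 = 5/7,  σ² = 7/7 − (5/7)² = 24/49
Independent increments: Var[X_15] = 15·σ² = 15·(24/49) = 360/49

360/49


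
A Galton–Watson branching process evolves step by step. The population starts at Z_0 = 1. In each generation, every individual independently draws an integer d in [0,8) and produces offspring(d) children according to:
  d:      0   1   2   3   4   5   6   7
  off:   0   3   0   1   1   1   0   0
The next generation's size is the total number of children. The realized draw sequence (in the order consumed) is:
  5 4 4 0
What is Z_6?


gen 0: Z_0=1, draws=[5], offspring=[1], Z_1=1
gen 1: Z_1=1, draws=[4], offspring=[1], Z_2=1
gen 2: Z_2=1, draws=[4], offspring=[1], Z_3=1
gen 3: Z_3=1, draws=[0], offspring=[0], Z_4=0
gen 4: Z_4=0, draws=[], offspring=[], Z_5=0
gen 5: Z_5=0, draws=[], offspring=[], Z_6=0

0


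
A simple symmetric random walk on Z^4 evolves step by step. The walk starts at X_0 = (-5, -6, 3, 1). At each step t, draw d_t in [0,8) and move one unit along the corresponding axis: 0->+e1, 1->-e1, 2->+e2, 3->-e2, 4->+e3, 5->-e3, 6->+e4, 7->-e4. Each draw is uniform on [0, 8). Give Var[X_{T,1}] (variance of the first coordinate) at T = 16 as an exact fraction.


4

Outcome values over d=0..7: [1, -1, 0, 0, 0, 0, 0, 0]
Σy = 0, Σy² = 2, M = 8
μ = 0/8 = 0,  σ² = 2/8 − (0)² = 1/4
Independent increments: Var[X_16] = 16·σ² = 16·(1/4) = 4


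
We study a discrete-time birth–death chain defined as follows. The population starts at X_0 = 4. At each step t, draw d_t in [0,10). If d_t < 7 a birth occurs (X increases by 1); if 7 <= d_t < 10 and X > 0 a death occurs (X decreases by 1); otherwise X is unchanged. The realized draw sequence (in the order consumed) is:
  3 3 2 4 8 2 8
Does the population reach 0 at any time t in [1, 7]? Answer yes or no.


no

t=0: X=4, d=3 → birth, X_1=5
t=1: X=5, d=3 → birth, X_2=6
t=2: X=6, d=2 → birth, X_3=7
t=3: X=7, d=4 → birth, X_4=8
t=4: X=8, d=8 → death, X_5=7
t=5: X=7, d=2 → birth, X_6=8
t=6: X=8, d=8 → death, X_7=7


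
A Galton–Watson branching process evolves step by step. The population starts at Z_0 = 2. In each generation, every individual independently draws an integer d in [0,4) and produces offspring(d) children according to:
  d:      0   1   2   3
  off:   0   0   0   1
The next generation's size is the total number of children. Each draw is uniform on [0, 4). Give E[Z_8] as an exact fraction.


Outcome values over d=0..3: [0, 0, 0, 1]
Σy = 1, Σy² = 1, M = 4
μ = 1/4 = 1/4,  σ² = 1/4 − (1/4)² = 3/16
E[Z_0] = 2
E[Z_1] = 1/4·E[Z_0] = 1/2
E[Z_2] = 1/4·E[Z_1] = 1/8
E[Z_3] = 1/4·E[Z_2] = 1/32
E[Z_4] = 1/4·E[Z_3] = 1/128
E[Z_5] = 1/4·E[Z_4] = 1/512
E[Z_6] = 1/4·E[Z_5] = 1/2048
E[Z_7] = 1/4·E[Z_6] = 1/8192
E[Z_8] = 1/4·E[Z_7] = 1/32768

1/32768


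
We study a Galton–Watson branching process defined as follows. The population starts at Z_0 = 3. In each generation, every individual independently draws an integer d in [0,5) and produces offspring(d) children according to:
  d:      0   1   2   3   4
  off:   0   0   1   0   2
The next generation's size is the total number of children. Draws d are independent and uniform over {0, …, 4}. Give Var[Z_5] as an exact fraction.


Outcome values over d=0..4: [0, 0, 1, 0, 2]
Σy = 3, Σy² = 5, M = 5
μ = 3/5 = 3/5,  σ² = 5/5 − (3/5)² = 16/25
V_0 = 0, E_0 = 3
V_1 = 16/25·E_0 + (3/5)²·V_0 = 48/25;  E_1 = 9/5
V_2 = 16/25·E_1 + (3/5)²·V_1 = 1152/625;  E_2 = 27/25
V_3 = 16/25·E_2 + (3/5)²·V_2 = 21168/15625;  E_3 = 81/125
V_4 = 16/25·E_3 + (3/5)²·V_3 = 352512/390625;  E_4 = 243/625
V_5 = 16/25·E_4 + (3/5)²·V_4 = 5602608/9765625;  E_5 = 729/3125

5602608/9765625


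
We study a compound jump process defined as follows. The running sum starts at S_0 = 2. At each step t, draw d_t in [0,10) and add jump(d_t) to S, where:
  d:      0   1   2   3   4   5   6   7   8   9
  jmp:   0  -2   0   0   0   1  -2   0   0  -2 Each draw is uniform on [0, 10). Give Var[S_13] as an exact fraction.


Outcome values over d=0..9: [0, -2, 0, 0, 0, 1, -2, 0, 0, -2]
Σy = -5, Σy² = 13, M = 10
μ = -5/10 = -1/2,  σ² = 13/10 − (-1/2)² = 21/20
Independent increments: Var[S_13] = 13·σ² = 13·(21/20) = 273/20

273/20


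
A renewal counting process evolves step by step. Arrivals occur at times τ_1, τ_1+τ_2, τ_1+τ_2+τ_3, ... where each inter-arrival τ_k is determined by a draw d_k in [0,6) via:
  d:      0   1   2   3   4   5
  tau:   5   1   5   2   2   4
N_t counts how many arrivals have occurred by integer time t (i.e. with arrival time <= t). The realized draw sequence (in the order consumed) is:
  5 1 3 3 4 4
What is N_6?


2

draw d_1=5: τ_1=4, arrival time A_1=4
draw d_2=1: τ_2=1, arrival time A_2=5
draw d_3=3: τ_3=2, arrival time A_3=7
draw d_4=3: τ_4=2, arrival time A_4=9
draw d_5=4: τ_5=2, arrival time A_5=11
draw d_6=4: τ_6=2, arrival time A_6=13
N_t over t=0..6: 0:0 1:0 2:0 3:0 4:1 5:2 6:2


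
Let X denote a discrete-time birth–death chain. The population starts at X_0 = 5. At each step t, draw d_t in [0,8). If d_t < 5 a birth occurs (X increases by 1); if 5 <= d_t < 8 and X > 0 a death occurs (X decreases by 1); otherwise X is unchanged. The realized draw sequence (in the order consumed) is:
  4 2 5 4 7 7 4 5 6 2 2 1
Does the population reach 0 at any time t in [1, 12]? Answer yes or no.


t=0: X=5, d=4 → birth, X_1=6
t=1: X=6, d=2 → birth, X_2=7
t=2: X=7, d=5 → death, X_3=6
t=3: X=6, d=4 → birth, X_4=7
t=4: X=7, d=7 → death, X_5=6
t=5: X=6, d=7 → death, X_6=5
t=6: X=5, d=4 → birth, X_7=6
t=7: X=6, d=5 → death, X_8=5
t=8: X=5, d=6 → death, X_9=4
t=9: X=4, d=2 → birth, X_10=5
t=10: X=5, d=2 → birth, X_11=6
t=11: X=6, d=1 → birth, X_12=7

no


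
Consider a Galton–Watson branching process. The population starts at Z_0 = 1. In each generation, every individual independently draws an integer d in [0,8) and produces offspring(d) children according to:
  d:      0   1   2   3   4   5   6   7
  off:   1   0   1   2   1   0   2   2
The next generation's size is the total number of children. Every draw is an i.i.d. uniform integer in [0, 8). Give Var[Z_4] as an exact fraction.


Outcome values over d=0..7: [1, 0, 1, 2, 1, 0, 2, 2]
Σy = 9, Σy² = 15, M = 8
μ = 9/8 = 9/8,  σ² = 15/8 − (9/8)² = 39/64
V_0 = 0, E_0 = 1
V_1 = 39/64·E_0 + (9/8)²·V_0 = 39/64;  E_1 = 9/8
V_2 = 39/64·E_1 + (9/8)²·V_1 = 5967/4096;  E_2 = 81/64
V_3 = 39/64·E_2 + (9/8)²·V_2 = 685503/262144;  E_3 = 729/512
V_4 = 39/64·E_3 + (9/8)²·V_3 = 70082415/16777216;  E_4 = 6561/4096

70082415/16777216


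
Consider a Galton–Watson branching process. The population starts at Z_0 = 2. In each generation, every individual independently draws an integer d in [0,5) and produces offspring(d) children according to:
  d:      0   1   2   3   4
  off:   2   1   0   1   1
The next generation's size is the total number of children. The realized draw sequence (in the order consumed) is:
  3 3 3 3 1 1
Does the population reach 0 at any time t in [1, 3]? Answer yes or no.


gen 0: Z_0=2, draws=[3, 3], offspring=[1, 1], Z_1=2
gen 1: Z_1=2, draws=[3, 3], offspring=[1, 1], Z_2=2
gen 2: Z_2=2, draws=[1, 1], offspring=[1, 1], Z_3=2

no


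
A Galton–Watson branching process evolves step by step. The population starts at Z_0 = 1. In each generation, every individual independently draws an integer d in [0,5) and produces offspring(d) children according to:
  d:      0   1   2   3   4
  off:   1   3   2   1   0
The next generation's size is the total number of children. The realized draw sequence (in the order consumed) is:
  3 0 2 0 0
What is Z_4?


2

gen 0: Z_0=1, draws=[3], offspring=[1], Z_1=1
gen 1: Z_1=1, draws=[0], offspring=[1], Z_2=1
gen 2: Z_2=1, draws=[2], offspring=[2], Z_3=2
gen 3: Z_3=2, draws=[0, 0], offspring=[1, 1], Z_4=2


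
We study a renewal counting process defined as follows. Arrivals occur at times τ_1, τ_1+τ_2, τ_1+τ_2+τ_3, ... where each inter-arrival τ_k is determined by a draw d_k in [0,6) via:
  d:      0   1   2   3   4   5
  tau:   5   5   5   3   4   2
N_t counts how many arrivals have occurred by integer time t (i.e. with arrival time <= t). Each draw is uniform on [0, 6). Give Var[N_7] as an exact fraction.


203/729

Inter-arrival values over d=0..5: [5, 5, 5, 3, 4, 2]
Each d has probability 1/6, so the pmf of τ is: f(2) = 1/6, f(3) = 1/6, f(4) = 1/6, f(5) = 1/2
Let p_n(j) = P(N_n = j), with p_0 = [1]. Condition on τ_1: p_n(0) = P(τ > n), and for j >= 1, p_n(j) = Σ_{k<=n} f(k)·p_{n−k}(j−1)
p_1 = [1]  (j = 0)
p_2 = [5/6, 1/6]  (j = 0..1)
p_3 = [2/3, 1/3]  (j = 0..1)
p_4 = [1/2, 17/36, 1/36]  (j = 0..2)
p_5 = [0, 11/12, 1/12]  (j = 0..2)
p_6 = [0, 5/6, 35/216, 1/216]  (j = 0..3)
p_7 = [0, 11/18, 10/27, 1/54]  (j = 0..3)
E[N_7] = Σ j·p_7(j) = 38/27;  E[N_7²] = Σ j²·p_7(j) = 61/27
Var[N_7] = 61/27 − (38/27)² = 203/729


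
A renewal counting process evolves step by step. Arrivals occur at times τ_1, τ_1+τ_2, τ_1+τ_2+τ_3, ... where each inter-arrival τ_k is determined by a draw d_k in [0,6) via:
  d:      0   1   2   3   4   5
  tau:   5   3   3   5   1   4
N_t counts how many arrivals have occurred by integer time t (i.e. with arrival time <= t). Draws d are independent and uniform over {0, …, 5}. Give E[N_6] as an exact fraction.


Inter-arrival values over d=0..5: [5, 3, 3, 5, 1, 4]
Each d has probability 1/6, so the pmf of τ is: f(1) = 1/6, f(3) = 1/3, f(4) = 1/6, f(5) = 1/3
Renewal equation for m(n) = E[N_n]: condition on τ_1 = k (if k <= n, one arrival plus a fresh copy on the remaining n−k steps): m(n) = F(n) + Σ_{k<=n} f(k)·m(n−k), where F(n) = P(τ <= n) and m(0) = 0
m(1) = F(1) = 1/6
m(2) = F(2) + f(1)·m(1) = 1/6 + 1/6·1/6 = 7/36
m(3) = F(3) + f(1)·m(2) = 1/2 + 1/6·7/36 = 115/216
m(4) = F(4) + f(1)·m(3) + f(3)·m(1) = 2/3 + 1/6·115/216 + 1/3·1/6 = 1051/1296
m(5) = F(5) + f(1)·m(4) + f(3)·m(2) + f(4)·m(1) = 1 + 1/6·1051/1296 + 1/3·7/36 + 1/6·1/6 = 9547/7776
m(6) = F(6) + f(1)·m(5) + f(3)·m(3) + f(4)·m(2) + f(5)·m(1) = 1 + 1/6·9547/7776 + 1/3·115/216 + 1/6·7/36 + 1/3·1/6 = 68587/46656
E[N_6] = m(6) = 68587/46656

68587/46656


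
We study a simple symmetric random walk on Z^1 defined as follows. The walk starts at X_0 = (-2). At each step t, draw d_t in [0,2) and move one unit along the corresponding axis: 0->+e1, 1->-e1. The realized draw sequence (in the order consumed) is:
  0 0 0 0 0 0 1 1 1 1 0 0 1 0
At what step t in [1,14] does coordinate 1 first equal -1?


1

t=0: X=(-2), d=0 → +e1, X_1=(-1)
t=1: X=(-1), d=0 → +e1, X_2=(0)
t=2: X=(0), d=0 → +e1, X_3=(1)
t=3: X=(1), d=0 → +e1, X_4=(2)
t=4: X=(2), d=0 → +e1, X_5=(3)
t=5: X=(3), d=0 → +e1, X_6=(4)
t=6: X=(4), d=1 → -e1, X_7=(3)
t=7: X=(3), d=1 → -e1, X_8=(2)
t=8: X=(2), d=1 → -e1, X_9=(1)
t=9: X=(1), d=1 → -e1, X_10=(0)
t=10: X=(0), d=0 → +e1, X_11=(1)
t=11: X=(1), d=0 → +e1, X_12=(2)
t=12: X=(2), d=1 → -e1, X_13=(1)
t=13: X=(1), d=0 → +e1, X_14=(2)


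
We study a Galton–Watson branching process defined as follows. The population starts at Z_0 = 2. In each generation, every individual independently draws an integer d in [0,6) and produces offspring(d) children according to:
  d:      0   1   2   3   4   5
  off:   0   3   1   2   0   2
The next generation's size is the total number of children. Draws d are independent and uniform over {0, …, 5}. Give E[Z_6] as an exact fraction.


8192/729

Outcome values over d=0..5: [0, 3, 1, 2, 0, 2]
Σy = 8, Σy² = 18, M = 6
μ = 8/6 = 4/3,  σ² = 18/6 − (4/3)² = 11/9
E[Z_0] = 2
E[Z_1] = 4/3·E[Z_0] = 8/3
E[Z_2] = 4/3·E[Z_1] = 32/9
E[Z_3] = 4/3·E[Z_2] = 128/27
E[Z_4] = 4/3·E[Z_3] = 512/81
E[Z_5] = 4/3·E[Z_4] = 2048/243
E[Z_6] = 4/3·E[Z_5] = 8192/729


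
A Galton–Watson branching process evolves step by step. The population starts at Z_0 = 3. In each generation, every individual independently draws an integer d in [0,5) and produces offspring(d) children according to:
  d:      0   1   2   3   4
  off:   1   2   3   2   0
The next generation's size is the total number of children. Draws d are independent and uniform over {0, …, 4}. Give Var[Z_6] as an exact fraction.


210026299392/244140625

Outcome values over d=0..4: [1, 2, 3, 2, 0]
Σy = 8, Σy² = 18, M = 5
μ = 8/5 = 8/5,  σ² = 18/5 − (8/5)² = 26/25
V_0 = 0, E_0 = 3
V_1 = 26/25·E_0 + (8/5)²·V_0 = 78/25;  E_1 = 24/5
V_2 = 26/25·E_1 + (8/5)²·V_1 = 8112/625;  E_2 = 192/25
V_3 = 26/25·E_2 + (8/5)²·V_2 = 643968/15625;  E_3 = 1536/125
V_4 = 26/25·E_3 + (8/5)²·V_3 = 46205952/390625;  E_4 = 12288/625
V_5 = 26/25·E_4 + (8/5)²·V_4 = 3156860928/9765625;  E_5 = 98304/3125
V_6 = 26/25·E_5 + (8/5)²·V_5 = 210026299392/244140625;  E_6 = 786432/15625


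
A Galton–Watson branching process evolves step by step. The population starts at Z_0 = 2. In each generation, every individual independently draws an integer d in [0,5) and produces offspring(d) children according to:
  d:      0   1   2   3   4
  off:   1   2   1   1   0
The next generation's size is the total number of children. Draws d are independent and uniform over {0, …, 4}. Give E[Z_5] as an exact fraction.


Outcome values over d=0..4: [1, 2, 1, 1, 0]
Σy = 5, Σy² = 7, M = 5
μ = 5/5 = 1,  σ² = 7/5 − (1)² = 2/5
E[Z_0] = 2
E[Z_1] = 1·E[Z_0] = 2
E[Z_2] = 1·E[Z_1] = 2
E[Z_3] = 1·E[Z_2] = 2
E[Z_4] = 1·E[Z_3] = 2
E[Z_5] = 1·E[Z_4] = 2

2


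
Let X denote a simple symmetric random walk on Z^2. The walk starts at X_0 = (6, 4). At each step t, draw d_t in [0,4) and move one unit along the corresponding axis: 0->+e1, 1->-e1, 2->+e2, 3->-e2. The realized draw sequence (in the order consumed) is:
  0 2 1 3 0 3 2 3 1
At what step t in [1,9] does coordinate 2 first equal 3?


6

t=0: X=(6, 4), d=0 → +e1, X_1=(7, 4)
t=1: X=(7, 4), d=2 → +e2, X_2=(7, 5)
t=2: X=(7, 5), d=1 → -e1, X_3=(6, 5)
t=3: X=(6, 5), d=3 → -e2, X_4=(6, 4)
t=4: X=(6, 4), d=0 → +e1, X_5=(7, 4)
t=5: X=(7, 4), d=3 → -e2, X_6=(7, 3)
t=6: X=(7, 3), d=2 → +e2, X_7=(7, 4)
t=7: X=(7, 4), d=3 → -e2, X_8=(7, 3)
t=8: X=(7, 3), d=1 → -e1, X_9=(6, 3)


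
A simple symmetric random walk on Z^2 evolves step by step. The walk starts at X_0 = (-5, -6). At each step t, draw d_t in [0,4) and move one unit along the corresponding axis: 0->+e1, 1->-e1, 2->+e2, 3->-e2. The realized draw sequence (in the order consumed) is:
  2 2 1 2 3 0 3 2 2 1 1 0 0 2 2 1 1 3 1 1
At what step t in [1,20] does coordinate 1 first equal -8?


19

t=0: X=(-5, -6), d=2 → +e2, X_1=(-5, -5)
t=1: X=(-5, -5), d=2 → +e2, X_2=(-5, -4)
t=2: X=(-5, -4), d=1 → -e1, X_3=(-6, -4)
t=3: X=(-6, -4), d=2 → +e2, X_4=(-6, -3)
t=4: X=(-6, -3), d=3 → -e2, X_5=(-6, -4)
t=5: X=(-6, -4), d=0 → +e1, X_6=(-5, -4)
t=6: X=(-5, -4), d=3 → -e2, X_7=(-5, -5)
t=7: X=(-5, -5), d=2 → +e2, X_8=(-5, -4)
t=8: X=(-5, -4), d=2 → +e2, X_9=(-5, -3)
t=9: X=(-5, -3), d=1 → -e1, X_10=(-6, -3)
t=10: X=(-6, -3), d=1 → -e1, X_11=(-7, -3)
t=11: X=(-7, -3), d=0 → +e1, X_12=(-6, -3)
t=12: X=(-6, -3), d=0 → +e1, X_13=(-5, -3)
t=13: X=(-5, -3), d=2 → +e2, X_14=(-5, -2)
t=14: X=(-5, -2), d=2 → +e2, X_15=(-5, -1)
t=15: X=(-5, -1), d=1 → -e1, X_16=(-6, -1)
t=16: X=(-6, -1), d=1 → -e1, X_17=(-7, -1)
t=17: X=(-7, -1), d=3 → -e2, X_18=(-7, -2)
t=18: X=(-7, -2), d=1 → -e1, X_19=(-8, -2)
t=19: X=(-8, -2), d=1 → -e1, X_20=(-9, -2)


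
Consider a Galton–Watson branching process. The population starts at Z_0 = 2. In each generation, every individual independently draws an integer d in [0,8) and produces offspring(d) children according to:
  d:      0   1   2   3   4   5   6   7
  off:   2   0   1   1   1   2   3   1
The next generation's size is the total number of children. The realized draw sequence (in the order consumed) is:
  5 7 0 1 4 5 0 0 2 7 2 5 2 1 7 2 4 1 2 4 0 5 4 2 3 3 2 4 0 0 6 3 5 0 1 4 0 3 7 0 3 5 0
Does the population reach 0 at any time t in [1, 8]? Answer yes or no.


gen 0: Z_0=2, draws=[5, 7], offspring=[2, 1], Z_1=3
gen 1: Z_1=3, draws=[0, 1, 4], offspring=[2, 0, 1], Z_2=3
gen 2: Z_2=3, draws=[5, 0, 0], offspring=[2, 2, 2], Z_3=6
gen 3: Z_3=6, draws=[2, 7, 2, 5, 2, 1], offspring=[1, 1, 1, 2, 1, 0], Z_4=6
gen 4: Z_4=6, draws=[7, 2, 4, 1, 2, 4], offspring=[1, 1, 1, 0, 1, 1], Z_5=5
gen 5: Z_5=5, draws=[0, 5, 4, 2, 3], offspring=[2, 2, 1, 1, 1], Z_6=7
gen 6: Z_6=7, draws=[3, 2, 4, 0, 0, 6, 3], offspring=[1, 1, 1, 2, 2, 3, 1], Z_7=11
gen 7: Z_7=11, draws=[5, 0, 1, 4, 0, 3, 7, 0, 3, 5, 0], offspring=[2, 2, 0, 1, 2, 1, 1, 2, 1, 2, 2], Z_8=16

no


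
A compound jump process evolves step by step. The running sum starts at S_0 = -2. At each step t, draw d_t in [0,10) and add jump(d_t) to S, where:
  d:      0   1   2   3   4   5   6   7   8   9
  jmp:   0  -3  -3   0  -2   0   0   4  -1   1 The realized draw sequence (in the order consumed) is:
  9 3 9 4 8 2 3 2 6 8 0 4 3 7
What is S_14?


t=0: S=-2, d=9, jump=1, S_1=-1
t=1: S=-1, d=3, jump=0, S_2=-1
t=2: S=-1, d=9, jump=1, S_3=0
t=3: S=0, d=4, jump=-2, S_4=-2
t=4: S=-2, d=8, jump=-1, S_5=-3
t=5: S=-3, d=2, jump=-3, S_6=-6
t=6: S=-6, d=3, jump=0, S_7=-6
t=7: S=-6, d=2, jump=-3, S_8=-9
t=8: S=-9, d=6, jump=0, S_9=-9
t=9: S=-9, d=8, jump=-1, S_10=-10
t=10: S=-10, d=0, jump=0, S_11=-10
t=11: S=-10, d=4, jump=-2, S_12=-12
t=12: S=-12, d=3, jump=0, S_13=-12
t=13: S=-12, d=7, jump=4, S_14=-8

-8


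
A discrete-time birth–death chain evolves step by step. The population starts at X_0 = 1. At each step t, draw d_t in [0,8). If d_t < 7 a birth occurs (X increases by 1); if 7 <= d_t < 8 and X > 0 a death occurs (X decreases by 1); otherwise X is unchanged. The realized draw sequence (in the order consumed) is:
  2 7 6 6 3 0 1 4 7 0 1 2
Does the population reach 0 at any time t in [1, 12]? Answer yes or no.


no

t=0: X=1, d=2 → birth, X_1=2
t=1: X=2, d=7 → death, X_2=1
t=2: X=1, d=6 → birth, X_3=2
t=3: X=2, d=6 → birth, X_4=3
t=4: X=3, d=3 → birth, X_5=4
t=5: X=4, d=0 → birth, X_6=5
t=6: X=5, d=1 → birth, X_7=6
t=7: X=6, d=4 → birth, X_8=7
t=8: X=7, d=7 → death, X_9=6
t=9: X=6, d=0 → birth, X_10=7
t=10: X=7, d=1 → birth, X_11=8
t=11: X=8, d=2 → birth, X_12=9


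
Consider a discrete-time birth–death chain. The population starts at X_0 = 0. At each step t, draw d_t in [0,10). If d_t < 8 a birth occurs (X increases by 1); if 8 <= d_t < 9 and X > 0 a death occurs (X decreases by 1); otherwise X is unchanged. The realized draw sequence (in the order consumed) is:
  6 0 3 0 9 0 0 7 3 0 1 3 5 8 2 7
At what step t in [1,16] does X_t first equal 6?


7

t=0: X=0, d=6 → birth, X_1=1
t=1: X=1, d=0 → birth, X_2=2
t=2: X=2, d=3 → birth, X_3=3
t=3: X=3, d=0 → birth, X_4=4
t=4: X=4, d=9 → hold, X_5=4
t=5: X=4, d=0 → birth, X_6=5
t=6: X=5, d=0 → birth, X_7=6
t=7: X=6, d=7 → birth, X_8=7
t=8: X=7, d=3 → birth, X_9=8
t=9: X=8, d=0 → birth, X_10=9
t=10: X=9, d=1 → birth, X_11=10
t=11: X=10, d=3 → birth, X_12=11
t=12: X=11, d=5 → birth, X_13=12
t=13: X=12, d=8 → death, X_14=11
t=14: X=11, d=2 → birth, X_15=12
t=15: X=12, d=7 → birth, X_16=13


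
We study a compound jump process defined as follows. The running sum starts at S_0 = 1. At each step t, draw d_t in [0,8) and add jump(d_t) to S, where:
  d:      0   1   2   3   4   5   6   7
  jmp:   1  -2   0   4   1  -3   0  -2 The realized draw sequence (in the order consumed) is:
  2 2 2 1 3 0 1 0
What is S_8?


3

t=0: S=1, d=2, jump=0, S_1=1
t=1: S=1, d=2, jump=0, S_2=1
t=2: S=1, d=2, jump=0, S_3=1
t=3: S=1, d=1, jump=-2, S_4=-1
t=4: S=-1, d=3, jump=4, S_5=3
t=5: S=3, d=0, jump=1, S_6=4
t=6: S=4, d=1, jump=-2, S_7=2
t=7: S=2, d=0, jump=1, S_8=3


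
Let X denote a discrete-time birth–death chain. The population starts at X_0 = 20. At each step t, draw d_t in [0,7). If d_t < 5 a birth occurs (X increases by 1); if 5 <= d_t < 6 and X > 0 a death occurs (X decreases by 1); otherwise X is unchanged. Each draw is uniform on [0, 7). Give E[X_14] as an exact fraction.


X can drop by at most 1 per step and X_0 = 20 > T = 14, so X_t >= 20 − t >= 6 > 0 for every t <= 14: the floor at 0 (the 'and X > 0' condition) never binds. Hence X_14 = X_0 + Σ_{t<14} Y_t with i.i.d. increments Y_t = y(d_t) ∈ {+1, −1, 0}.
Outcome values over d=0..6: [1, 1, 1, 1, 1, -1, 0]
Σy = 4, Σy² = 6, M = 7
μ = 4/7 = 4/7,  σ² = 6/7 − (4/7)² = 26/49
E[X_14] = 20 + 14·(4/7) = 28

28


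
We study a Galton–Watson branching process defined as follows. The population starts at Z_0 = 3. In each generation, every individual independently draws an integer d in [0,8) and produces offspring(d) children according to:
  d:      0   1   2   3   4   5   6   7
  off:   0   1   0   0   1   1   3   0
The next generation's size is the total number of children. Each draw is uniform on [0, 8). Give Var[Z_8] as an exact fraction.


5804024625/4294967296

Outcome values over d=0..7: [0, 1, 0, 0, 1, 1, 3, 0]
Σy = 6, Σy² = 12, M = 8
μ = 6/8 = 3/4,  σ² = 12/8 − (3/4)² = 15/16
V_0 = 0, E_0 = 3
V_1 = 15/16·E_0 + (3/4)²·V_0 = 45/16;  E_1 = 9/4
V_2 = 15/16·E_1 + (3/4)²·V_1 = 945/256;  E_2 = 27/16
V_3 = 15/16·E_2 + (3/4)²·V_2 = 14985/4096;  E_3 = 81/64
V_4 = 15/16·E_3 + (3/4)²·V_3 = 212625/65536;  E_4 = 243/256
V_5 = 15/16·E_4 + (3/4)²·V_4 = 2846745/1048576;  E_5 = 729/1024
V_6 = 15/16·E_5 + (3/4)²·V_5 = 36818145/16777216;  E_6 = 2187/4096
V_7 = 15/16·E_6 + (3/4)²·V_6 = 465732585/268435456;  E_7 = 6561/16384
V_8 = 15/16·E_7 + (3/4)²·V_7 = 5804024625/4294967296;  E_8 = 19683/65536


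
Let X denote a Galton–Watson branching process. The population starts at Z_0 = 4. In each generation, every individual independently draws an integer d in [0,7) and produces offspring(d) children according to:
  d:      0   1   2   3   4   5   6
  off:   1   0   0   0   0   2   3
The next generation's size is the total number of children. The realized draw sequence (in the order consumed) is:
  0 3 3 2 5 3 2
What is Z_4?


0

gen 0: Z_0=4, draws=[0, 3, 3, 2], offspring=[1, 0, 0, 0], Z_1=1
gen 1: Z_1=1, draws=[5], offspring=[2], Z_2=2
gen 2: Z_2=2, draws=[3, 2], offspring=[0, 0], Z_3=0
gen 3: Z_3=0, draws=[], offspring=[], Z_4=0


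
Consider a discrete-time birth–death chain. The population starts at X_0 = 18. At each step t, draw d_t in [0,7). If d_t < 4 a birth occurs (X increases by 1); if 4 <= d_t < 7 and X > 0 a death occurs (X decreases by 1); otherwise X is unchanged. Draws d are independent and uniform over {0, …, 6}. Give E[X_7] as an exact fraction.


X can drop by at most 1 per step and X_0 = 18 > T = 7, so X_t >= 18 − t >= 11 > 0 for every t <= 7: the floor at 0 (the 'and X > 0' condition) never binds. Hence X_7 = X_0 + Σ_{t<7} Y_t with i.i.d. increments Y_t = y(d_t) ∈ {+1, −1, 0}.
Outcome values over d=0..6: [1, 1, 1, 1, -1, -1, -1]
Σy = 1, Σy² = 7, M = 7
μ = 1/7 = 1/7,  σ² = 7/7 − (1/7)² = 48/49
E[X_7] = 18 + 7·(1/7) = 19

19


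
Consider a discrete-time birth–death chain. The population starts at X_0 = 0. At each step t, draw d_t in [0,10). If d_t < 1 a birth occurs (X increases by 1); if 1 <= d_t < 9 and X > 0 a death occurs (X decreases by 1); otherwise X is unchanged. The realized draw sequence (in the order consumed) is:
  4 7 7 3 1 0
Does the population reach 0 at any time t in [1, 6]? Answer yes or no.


yes

t=0: X=0, d=4 → hold, X_1=0
t=1: X=0, d=7 → hold, X_2=0
t=2: X=0, d=7 → hold, X_3=0
t=3: X=0, d=3 → hold, X_4=0
t=4: X=0, d=1 → hold, X_5=0
t=5: X=0, d=0 → birth, X_6=1


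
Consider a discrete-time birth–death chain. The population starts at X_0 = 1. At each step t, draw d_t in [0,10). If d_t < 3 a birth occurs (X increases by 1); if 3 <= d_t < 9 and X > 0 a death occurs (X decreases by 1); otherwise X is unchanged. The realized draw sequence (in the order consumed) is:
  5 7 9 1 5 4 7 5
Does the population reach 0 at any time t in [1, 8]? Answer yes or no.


yes

t=0: X=1, d=5 → death, X_1=0
t=1: X=0, d=7 → hold, X_2=0
t=2: X=0, d=9 → hold, X_3=0
t=3: X=0, d=1 → birth, X_4=1
t=4: X=1, d=5 → death, X_5=0
t=5: X=0, d=4 → hold, X_6=0
t=6: X=0, d=7 → hold, X_7=0
t=7: X=0, d=5 → hold, X_8=0


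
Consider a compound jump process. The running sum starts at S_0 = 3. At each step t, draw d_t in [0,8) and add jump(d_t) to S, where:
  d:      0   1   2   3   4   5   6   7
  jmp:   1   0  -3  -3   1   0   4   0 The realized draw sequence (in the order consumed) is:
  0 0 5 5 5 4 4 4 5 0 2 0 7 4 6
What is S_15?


12

t=0: S=3, d=0, jump=1, S_1=4
t=1: S=4, d=0, jump=1, S_2=5
t=2: S=5, d=5, jump=0, S_3=5
t=3: S=5, d=5, jump=0, S_4=5
t=4: S=5, d=5, jump=0, S_5=5
t=5: S=5, d=4, jump=1, S_6=6
t=6: S=6, d=4, jump=1, S_7=7
t=7: S=7, d=4, jump=1, S_8=8
t=8: S=8, d=5, jump=0, S_9=8
t=9: S=8, d=0, jump=1, S_10=9
t=10: S=9, d=2, jump=-3, S_11=6
t=11: S=6, d=0, jump=1, S_12=7
t=12: S=7, d=7, jump=0, S_13=7
t=13: S=7, d=4, jump=1, S_14=8
t=14: S=8, d=6, jump=4, S_15=12


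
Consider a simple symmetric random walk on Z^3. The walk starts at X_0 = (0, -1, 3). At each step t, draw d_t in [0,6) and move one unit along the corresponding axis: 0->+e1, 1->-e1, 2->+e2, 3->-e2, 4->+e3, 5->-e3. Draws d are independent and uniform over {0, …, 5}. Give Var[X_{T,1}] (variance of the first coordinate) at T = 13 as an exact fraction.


Outcome values over d=0..5: [1, -1, 0, 0, 0, 0]
Σy = 0, Σy² = 2, M = 6
μ = 0/6 = 0,  σ² = 2/6 − (0)² = 1/3
Independent increments: Var[X_13] = 13·σ² = 13·(1/3) = 13/3

13/3


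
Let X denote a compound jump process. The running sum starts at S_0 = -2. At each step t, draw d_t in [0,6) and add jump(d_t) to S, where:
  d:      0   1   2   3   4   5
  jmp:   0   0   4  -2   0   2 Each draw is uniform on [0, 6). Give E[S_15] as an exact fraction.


8

Outcome values over d=0..5: [0, 0, 4, -2, 0, 2]
Σy = 4, Σy² = 24, M = 6
μ = 4/6 = 2/3,  σ² = 24/6 − (2/3)² = 32/9
E[S_15] = -2 + 15·(2/3) = 8


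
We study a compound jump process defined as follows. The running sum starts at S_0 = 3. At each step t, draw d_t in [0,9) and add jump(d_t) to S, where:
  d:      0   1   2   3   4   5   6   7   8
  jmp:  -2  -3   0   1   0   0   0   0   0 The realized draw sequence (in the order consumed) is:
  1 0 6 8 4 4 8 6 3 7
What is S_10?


-1

t=0: S=3, d=1, jump=-3, S_1=0
t=1: S=0, d=0, jump=-2, S_2=-2
t=2: S=-2, d=6, jump=0, S_3=-2
t=3: S=-2, d=8, jump=0, S_4=-2
t=4: S=-2, d=4, jump=0, S_5=-2
t=5: S=-2, d=4, jump=0, S_6=-2
t=6: S=-2, d=8, jump=0, S_7=-2
t=7: S=-2, d=6, jump=0, S_8=-2
t=8: S=-2, d=3, jump=1, S_9=-1
t=9: S=-1, d=7, jump=0, S_10=-1


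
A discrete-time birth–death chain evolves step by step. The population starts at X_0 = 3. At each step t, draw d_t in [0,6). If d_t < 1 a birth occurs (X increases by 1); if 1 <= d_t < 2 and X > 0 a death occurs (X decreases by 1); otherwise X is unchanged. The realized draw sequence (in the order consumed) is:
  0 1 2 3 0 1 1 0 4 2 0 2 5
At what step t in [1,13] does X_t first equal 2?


t=0: X=3, d=0 → birth, X_1=4
t=1: X=4, d=1 → death, X_2=3
t=2: X=3, d=2 → hold, X_3=3
t=3: X=3, d=3 → hold, X_4=3
t=4: X=3, d=0 → birth, X_5=4
t=5: X=4, d=1 → death, X_6=3
t=6: X=3, d=1 → death, X_7=2
t=7: X=2, d=0 → birth, X_8=3
t=8: X=3, d=4 → hold, X_9=3
t=9: X=3, d=2 → hold, X_10=3
t=10: X=3, d=0 → birth, X_11=4
t=11: X=4, d=2 → hold, X_12=4
t=12: X=4, d=5 → hold, X_13=4

7


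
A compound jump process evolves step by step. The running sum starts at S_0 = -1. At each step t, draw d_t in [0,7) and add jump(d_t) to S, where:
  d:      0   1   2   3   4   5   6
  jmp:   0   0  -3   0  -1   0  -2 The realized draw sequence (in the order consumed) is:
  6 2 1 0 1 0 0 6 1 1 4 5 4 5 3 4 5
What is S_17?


-11

t=0: S=-1, d=6, jump=-2, S_1=-3
t=1: S=-3, d=2, jump=-3, S_2=-6
t=2: S=-6, d=1, jump=0, S_3=-6
t=3: S=-6, d=0, jump=0, S_4=-6
t=4: S=-6, d=1, jump=0, S_5=-6
t=5: S=-6, d=0, jump=0, S_6=-6
t=6: S=-6, d=0, jump=0, S_7=-6
t=7: S=-6, d=6, jump=-2, S_8=-8
t=8: S=-8, d=1, jump=0, S_9=-8
t=9: S=-8, d=1, jump=0, S_10=-8
t=10: S=-8, d=4, jump=-1, S_11=-9
t=11: S=-9, d=5, jump=0, S_12=-9
t=12: S=-9, d=4, jump=-1, S_13=-10
t=13: S=-10, d=5, jump=0, S_14=-10
t=14: S=-10, d=3, jump=0, S_15=-10
t=15: S=-10, d=4, jump=-1, S_16=-11
t=16: S=-11, d=5, jump=0, S_17=-11


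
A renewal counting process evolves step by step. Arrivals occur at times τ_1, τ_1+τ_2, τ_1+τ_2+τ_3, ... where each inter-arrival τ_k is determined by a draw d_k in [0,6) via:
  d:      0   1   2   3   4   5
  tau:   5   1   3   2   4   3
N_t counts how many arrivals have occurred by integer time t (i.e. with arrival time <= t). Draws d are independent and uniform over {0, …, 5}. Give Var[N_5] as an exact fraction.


23241431/60466176

Inter-arrival values over d=0..5: [5, 1, 3, 2, 4, 3]
Each d has probability 1/6, so the pmf of τ is: f(1) = 1/6, f(2) = 1/6, f(3) = 1/3, f(4) = 1/6, f(5) = 1/6
Let p_n(j) = P(N_n = j), with p_0 = [1]. Condition on τ_1: p_n(0) = P(τ > n), and for j >= 1, p_n(j) = Σ_{k<=n} f(k)·p_{n−k}(j−1)
p_1 = [5/6, 1/6]  (j = 0..1)
p_2 = [2/3, 11/36, 1/36]  (j = 0..2)
p_3 = [1/3, 7/12, 17/216, 1/216]  (j = 0..3)
p_4 = [1/6, 11/18, 11/54, 23/1296, 1/1296]  (j = 0..4)
p_5 = [0, 11/18, 71/216, 73/1296, 29/7776, 1/7776]  (j = 0..5)
E[N_5] = Σ j·p_5(j) = 11299/7776;  E[N_5²] = Σ j²·p_5(j) = 6469/2592
Var[N_5] = 6469/2592 − (11299/7776)² = 23241431/60466176


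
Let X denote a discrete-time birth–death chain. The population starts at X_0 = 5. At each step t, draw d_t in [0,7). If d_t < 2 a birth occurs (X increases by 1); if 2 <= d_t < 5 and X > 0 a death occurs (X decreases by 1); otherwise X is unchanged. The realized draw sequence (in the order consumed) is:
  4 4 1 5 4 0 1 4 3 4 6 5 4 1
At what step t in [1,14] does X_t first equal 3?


t=0: X=5, d=4 → death, X_1=4
t=1: X=4, d=4 → death, X_2=3
t=2: X=3, d=1 → birth, X_3=4
t=3: X=4, d=5 → hold, X_4=4
t=4: X=4, d=4 → death, X_5=3
t=5: X=3, d=0 → birth, X_6=4
t=6: X=4, d=1 → birth, X_7=5
t=7: X=5, d=4 → death, X_8=4
t=8: X=4, d=3 → death, X_9=3
t=9: X=3, d=4 → death, X_10=2
t=10: X=2, d=6 → hold, X_11=2
t=11: X=2, d=5 → hold, X_12=2
t=12: X=2, d=4 → death, X_13=1
t=13: X=1, d=1 → birth, X_14=2

2


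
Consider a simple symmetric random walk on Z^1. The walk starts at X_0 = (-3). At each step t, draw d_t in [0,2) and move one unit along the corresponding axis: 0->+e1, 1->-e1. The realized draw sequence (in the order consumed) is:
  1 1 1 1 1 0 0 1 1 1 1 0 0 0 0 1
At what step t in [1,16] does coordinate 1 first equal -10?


t=0: X=(-3), d=1 → -e1, X_1=(-4)
t=1: X=(-4), d=1 → -e1, X_2=(-5)
t=2: X=(-5), d=1 → -e1, X_3=(-6)
t=3: X=(-6), d=1 → -e1, X_4=(-7)
t=4: X=(-7), d=1 → -e1, X_5=(-8)
t=5: X=(-8), d=0 → +e1, X_6=(-7)
t=6: X=(-7), d=0 → +e1, X_7=(-6)
t=7: X=(-6), d=1 → -e1, X_8=(-7)
t=8: X=(-7), d=1 → -e1, X_9=(-8)
t=9: X=(-8), d=1 → -e1, X_10=(-9)
t=10: X=(-9), d=1 → -e1, X_11=(-10)
t=11: X=(-10), d=0 → +e1, X_12=(-9)
t=12: X=(-9), d=0 → +e1, X_13=(-8)
t=13: X=(-8), d=0 → +e1, X_14=(-7)
t=14: X=(-7), d=0 → +e1, X_15=(-6)
t=15: X=(-6), d=1 → -e1, X_16=(-7)

11


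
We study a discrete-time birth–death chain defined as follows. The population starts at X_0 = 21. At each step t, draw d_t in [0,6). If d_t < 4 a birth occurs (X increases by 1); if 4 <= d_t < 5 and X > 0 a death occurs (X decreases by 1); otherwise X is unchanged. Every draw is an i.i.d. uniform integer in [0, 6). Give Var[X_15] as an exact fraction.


X can drop by at most 1 per step and X_0 = 21 > T = 15, so X_t >= 21 − t >= 6 > 0 for every t <= 15: the floor at 0 (the 'and X > 0' condition) never binds. Hence X_15 = X_0 + Σ_{t<15} Y_t with i.i.d. increments Y_t = y(d_t) ∈ {+1, −1, 0}.
Outcome values over d=0..5: [1, 1, 1, 1, -1, 0]
Σy = 3, Σy² = 5, M = 6
μ = 3/6 = 1/2,  σ² = 5/6 − (1/2)² = 7/12
Independent increments: Var[X_15] = 15·σ² = 15·(7/12) = 35/4

35/4


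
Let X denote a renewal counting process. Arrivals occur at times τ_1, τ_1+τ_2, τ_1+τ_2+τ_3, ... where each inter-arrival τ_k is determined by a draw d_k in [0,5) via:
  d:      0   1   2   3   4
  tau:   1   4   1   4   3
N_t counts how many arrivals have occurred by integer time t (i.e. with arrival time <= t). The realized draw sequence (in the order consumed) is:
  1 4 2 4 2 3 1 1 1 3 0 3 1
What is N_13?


draw d_1=1: τ_1=4, arrival time A_1=4
draw d_2=4: τ_2=3, arrival time A_2=7
draw d_3=2: τ_3=1, arrival time A_3=8
draw d_4=4: τ_4=3, arrival time A_4=11
draw d_5=2: τ_5=1, arrival time A_5=12
draw d_6=3: τ_6=4, arrival time A_6=16
draw d_7=1: τ_7=4, arrival time A_7=20
draw d_8=1: τ_8=4, arrival time A_8=24
draw d_9=1: τ_9=4, arrival time A_9=28
draw d_10=3: τ_10=4, arrival time A_10=32
draw d_11=0: τ_11=1, arrival time A_11=33
draw d_12=3: τ_12=4, arrival time A_12=37
draw d_13=1: τ_13=4, arrival time A_13=41
N_t over t=0..13: 0:0 1:0 2:0 3:0 4:1 5:1 6:1 7:2 8:3 9:3 10:3 11:4 12:5 13:5

5


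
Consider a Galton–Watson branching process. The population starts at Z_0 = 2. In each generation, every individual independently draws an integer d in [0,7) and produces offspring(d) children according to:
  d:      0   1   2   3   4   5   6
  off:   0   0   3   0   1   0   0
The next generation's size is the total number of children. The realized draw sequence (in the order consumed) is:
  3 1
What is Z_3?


0

gen 0: Z_0=2, draws=[3, 1], offspring=[0, 0], Z_1=0
gen 1: Z_1=0, draws=[], offspring=[], Z_2=0
gen 2: Z_2=0, draws=[], offspring=[], Z_3=0


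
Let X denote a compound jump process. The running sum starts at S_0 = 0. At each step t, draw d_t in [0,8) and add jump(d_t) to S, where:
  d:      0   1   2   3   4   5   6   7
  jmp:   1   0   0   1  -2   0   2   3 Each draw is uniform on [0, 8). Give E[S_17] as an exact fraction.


Outcome values over d=0..7: [1, 0, 0, 1, -2, 0, 2, 3]
Σy = 5, Σy² = 19, M = 8
μ = 5/8 = 5/8,  σ² = 19/8 − (5/8)² = 127/64
E[S_17] = 0 + 17·(5/8) = 85/8

85/8


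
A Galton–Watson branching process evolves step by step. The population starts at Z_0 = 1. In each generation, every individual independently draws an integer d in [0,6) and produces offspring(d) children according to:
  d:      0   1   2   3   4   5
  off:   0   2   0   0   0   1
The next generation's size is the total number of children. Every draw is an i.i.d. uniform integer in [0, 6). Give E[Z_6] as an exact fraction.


Outcome values over d=0..5: [0, 2, 0, 0, 0, 1]
Σy = 3, Σy² = 5, M = 6
μ = 3/6 = 1/2,  σ² = 5/6 − (1/2)² = 7/12
E[Z_0] = 1
E[Z_1] = 1/2·E[Z_0] = 1/2
E[Z_2] = 1/2·E[Z_1] = 1/4
E[Z_3] = 1/2·E[Z_2] = 1/8
E[Z_4] = 1/2·E[Z_3] = 1/16
E[Z_5] = 1/2·E[Z_4] = 1/32
E[Z_6] = 1/2·E[Z_5] = 1/64

1/64


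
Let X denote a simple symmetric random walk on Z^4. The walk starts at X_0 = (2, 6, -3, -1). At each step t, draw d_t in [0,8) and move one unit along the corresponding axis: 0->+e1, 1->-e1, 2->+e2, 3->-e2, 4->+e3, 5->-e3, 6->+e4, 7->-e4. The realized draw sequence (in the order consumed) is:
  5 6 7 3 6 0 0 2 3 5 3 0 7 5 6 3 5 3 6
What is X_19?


t=0: X=(2, 6, -3, -1), d=5 → -e3, X_1=(2, 6, -4, -1)
t=1: X=(2, 6, -4, -1), d=6 → +e4, X_2=(2, 6, -4, 0)
t=2: X=(2, 6, -4, 0), d=7 → -e4, X_3=(2, 6, -4, -1)
t=3: X=(2, 6, -4, -1), d=3 → -e2, X_4=(2, 5, -4, -1)
t=4: X=(2, 5, -4, -1), d=6 → +e4, X_5=(2, 5, -4, 0)
t=5: X=(2, 5, -4, 0), d=0 → +e1, X_6=(3, 5, -4, 0)
t=6: X=(3, 5, -4, 0), d=0 → +e1, X_7=(4, 5, -4, 0)
t=7: X=(4, 5, -4, 0), d=2 → +e2, X_8=(4, 6, -4, 0)
t=8: X=(4, 6, -4, 0), d=3 → -e2, X_9=(4, 5, -4, 0)
t=9: X=(4, 5, -4, 0), d=5 → -e3, X_10=(4, 5, -5, 0)
t=10: X=(4, 5, -5, 0), d=3 → -e2, X_11=(4, 4, -5, 0)
t=11: X=(4, 4, -5, 0), d=0 → +e1, X_12=(5, 4, -5, 0)
t=12: X=(5, 4, -5, 0), d=7 → -e4, X_13=(5, 4, -5, -1)
t=13: X=(5, 4, -5, -1), d=5 → -e3, X_14=(5, 4, -6, -1)
t=14: X=(5, 4, -6, -1), d=6 → +e4, X_15=(5, 4, -6, 0)
t=15: X=(5, 4, -6, 0), d=3 → -e2, X_16=(5, 3, -6, 0)
t=16: X=(5, 3, -6, 0), d=5 → -e3, X_17=(5, 3, -7, 0)
t=17: X=(5, 3, -7, 0), d=3 → -e2, X_18=(5, 2, -7, 0)
t=18: X=(5, 2, -7, 0), d=6 → +e4, X_19=(5, 2, -7, 1)

(5, 2, -7, 1)


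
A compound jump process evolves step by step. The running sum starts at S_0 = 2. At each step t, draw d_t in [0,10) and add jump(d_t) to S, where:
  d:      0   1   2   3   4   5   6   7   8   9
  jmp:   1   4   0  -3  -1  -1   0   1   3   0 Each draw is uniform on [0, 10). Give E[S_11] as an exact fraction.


32/5

Outcome values over d=0..9: [1, 4, 0, -3, -1, -1, 0, 1, 3, 0]
Σy = 4, Σy² = 38, M = 10
μ = 4/10 = 2/5,  σ² = 38/10 − (2/5)² = 91/25
E[S_11] = 2 + 11·(2/5) = 32/5
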